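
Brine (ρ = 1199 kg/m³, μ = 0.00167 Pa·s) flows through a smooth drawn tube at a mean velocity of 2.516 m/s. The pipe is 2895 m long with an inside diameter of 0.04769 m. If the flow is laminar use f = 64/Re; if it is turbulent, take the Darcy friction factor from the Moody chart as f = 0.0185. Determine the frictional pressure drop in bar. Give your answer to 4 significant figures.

Reynolds number Re = ρVD/μ = 1199 · 2.516 · 0.04769 / 0.00167 = 8.615e+04.
Re > 4000 → turbulent; use the Moody-chart value f = 0.0185.
Darcy-Weisbach: ΔP = f(L/D)(ρV²/2) = 0.0185·(2895/0.04769)·(1199·2.516²/2) = 0.0185·6.07e+04·3795 = 4.262e+06 Pa.
ΔP = 4.262e+06 Pa = 42.62 bar.

ΔP ≈ 42.62 bar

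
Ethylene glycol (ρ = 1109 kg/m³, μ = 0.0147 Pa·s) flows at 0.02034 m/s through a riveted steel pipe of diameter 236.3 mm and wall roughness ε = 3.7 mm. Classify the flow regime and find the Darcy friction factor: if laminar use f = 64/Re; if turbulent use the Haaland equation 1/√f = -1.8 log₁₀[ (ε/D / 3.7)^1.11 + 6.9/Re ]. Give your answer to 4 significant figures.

f ≈ 0.1765

Re = ρVD/μ = 1109·0.02034·0.2363/0.0147 = 362.6.
Re < 2300 → laminar, so f = 64/Re = 0.1765 (roughness is irrelevant in laminar flow).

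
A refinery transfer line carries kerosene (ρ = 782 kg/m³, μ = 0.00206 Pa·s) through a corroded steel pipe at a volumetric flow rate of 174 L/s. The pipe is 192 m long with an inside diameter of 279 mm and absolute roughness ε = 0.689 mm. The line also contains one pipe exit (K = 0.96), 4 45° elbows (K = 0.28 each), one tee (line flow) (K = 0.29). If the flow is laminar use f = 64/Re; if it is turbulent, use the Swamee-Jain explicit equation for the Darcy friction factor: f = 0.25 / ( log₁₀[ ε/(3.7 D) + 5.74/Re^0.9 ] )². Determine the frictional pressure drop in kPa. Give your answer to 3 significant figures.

ΔP ≈ 63.0 kPa

Q = 174 L/s = 174/1000 = 0.174 m³/s.
Cross-sectional area A = πD²/4 = π(0.279)²/4 = 0.06114 m²; mean velocity V = Q/A = 0.174/0.06114 = 2.846 m/s.
Reynolds number Re = ρVD/μ = 782 · 2.846 · 0.279 / 0.00206 = 3.014e+05.
Re > 4000 → turbulent. Relative roughness ε/D = 0.000689/0.279 = 0.00247. Swamee-Jain: f = 0.25/(log₁₀[0.00247/3.7 + 5.74/3.014e+05^0.9])² = 0.25/(log₁₀[0.000667 + 6.72e-05])² = 0.25/(-3.134)² = 0.02545.
Total minor-loss coefficient ΣK = 1·0.96 + 4·0.28 + 1·0.29 = 2.37.
ΔP = [f·L/D + ΣK]·(ρV²/2) = [0.02545·192/0.279 + 2.37]·(782·2.846²/2) = [17.52 + 2.37]·3167 = 6.299e+04 Pa.
ΔP = 6.299e+04 Pa = 63.0 kPa.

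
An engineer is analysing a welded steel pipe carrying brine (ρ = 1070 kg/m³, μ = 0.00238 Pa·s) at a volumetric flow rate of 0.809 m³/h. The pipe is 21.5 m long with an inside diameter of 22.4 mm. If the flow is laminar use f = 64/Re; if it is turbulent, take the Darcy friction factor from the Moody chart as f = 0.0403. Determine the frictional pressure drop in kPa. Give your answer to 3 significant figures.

Q = 0.809 m³/h = 0.809/3600 = 0.0002247 m³/s.
Cross-sectional area A = πD²/4 = π(0.0224)²/4 = 0.0003941 m²; mean velocity V = Q/A = 0.0002247/0.0003941 = 0.5702 m/s.
Reynolds number Re = ρVD/μ = 1070 · 0.5702 · 0.0224 / 0.00238 = 5743.
Re > 4000 → turbulent; use the Moody-chart value f = 0.0403.
Darcy-Weisbach: ΔP = f(L/D)(ρV²/2) = 0.0403·(21.5/0.0224)·(1070·0.5702²/2) = 0.0403·959.8·174 = 6729 Pa.
ΔP = 6729 Pa = 6.73 kPa.

ΔP ≈ 6.73 kPa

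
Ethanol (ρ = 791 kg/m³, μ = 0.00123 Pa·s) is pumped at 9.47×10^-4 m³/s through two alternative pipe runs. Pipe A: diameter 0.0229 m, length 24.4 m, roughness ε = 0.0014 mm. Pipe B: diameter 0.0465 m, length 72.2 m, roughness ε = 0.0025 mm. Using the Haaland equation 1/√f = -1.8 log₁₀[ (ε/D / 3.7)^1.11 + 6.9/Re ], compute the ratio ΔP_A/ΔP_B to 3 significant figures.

Pipe A: V = Q/A = 0.000947/0.0004119 = 2.299 m/s; Re = 3.386e+04; ε/D = 6.11e-05; Haaland → f = 0.02278; ΔP_A = f(L/D)(ρV²/2) = 5.076e+04 Pa.
Pipe B: V = Q/A = 0.000947/0.001698 = 0.5576 m/s; Re = 1.668e+04; ε/D = 5.38e-05; Haaland → f = 0.02704; ΔP_B = f(L/D)(ρV²/2) = 5163 Pa.
ΔP_A/ΔP_B = 5.076e+04/5163 = 9.83.

ΔP_A/ΔP_B ≈ 9.83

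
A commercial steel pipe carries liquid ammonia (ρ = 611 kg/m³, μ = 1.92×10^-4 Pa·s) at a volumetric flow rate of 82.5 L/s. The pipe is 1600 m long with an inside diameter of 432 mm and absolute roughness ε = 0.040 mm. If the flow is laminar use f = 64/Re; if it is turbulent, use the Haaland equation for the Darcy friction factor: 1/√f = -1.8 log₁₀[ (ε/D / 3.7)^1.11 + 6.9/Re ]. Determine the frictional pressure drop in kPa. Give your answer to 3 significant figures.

ΔP ≈ 4.85 kPa

Q = 82.5 L/s = 82.5/1000 = 0.0825 m³/s.
Cross-sectional area A = πD²/4 = π(0.432)²/4 = 0.1466 m²; mean velocity V = Q/A = 0.0825/0.1466 = 0.5629 m/s.
Reynolds number Re = ρVD/μ = 611 · 0.5629 · 0.432 / 0.000192 = 7.738e+05.
Re > 4000 → turbulent. Relative roughness ε/D = 4e-05/0.432 = 9.26e-05. Haaland: 1/√f = -1.8 log₁₀[(9.26e-05/3.7)^1.11 + 6.9/7.738e+05] = -1.8 log₁₀[7.8e-06 + 8.92e-06] = 8.598, so f = 0.01353.
Darcy-Weisbach: ΔP = f(L/D)(ρV²/2) = 0.01353·(1600/0.432)·(611·0.5629²/2) = 0.01353·3704·96.78 = 4849 Pa.
ΔP = 4849 Pa = 4.85 kPa.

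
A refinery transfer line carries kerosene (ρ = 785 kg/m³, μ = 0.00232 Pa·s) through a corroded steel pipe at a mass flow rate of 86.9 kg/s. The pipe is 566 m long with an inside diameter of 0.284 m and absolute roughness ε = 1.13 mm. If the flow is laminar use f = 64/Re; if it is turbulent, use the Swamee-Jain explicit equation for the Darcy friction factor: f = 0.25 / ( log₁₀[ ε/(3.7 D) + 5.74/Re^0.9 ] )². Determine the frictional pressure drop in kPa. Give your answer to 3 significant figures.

A = πD²/4 = π(0.284)²/4 = 0.06335 m²; mean velocity V = ṁ/(ρA) = 86.9/(785 · 0.06335) = 1.748 m/s.
Reynolds number Re = ρVD/μ = 785 · 1.748 · 0.284 / 0.00232 = 1.679e+05.
Re > 4000 → turbulent. Relative roughness ε/D = 0.00113/0.284 = 0.00398. Swamee-Jain: f = 0.25/(log₁₀[0.00398/3.7 + 5.74/1.679e+05^0.9])² = 0.25/(log₁₀[0.00108 + 0.000114])² = 0.25/(-2.925)² = 0.02923.
Darcy-Weisbach: ΔP = f(L/D)(ρV²/2) = 0.02923·(566/0.284)·(785·1.748²/2) = 0.02923·1993·1199 = 6.982e+04 Pa.
ΔP = 6.982e+04 Pa = 69.8 kPa.

ΔP ≈ 69.8 kPa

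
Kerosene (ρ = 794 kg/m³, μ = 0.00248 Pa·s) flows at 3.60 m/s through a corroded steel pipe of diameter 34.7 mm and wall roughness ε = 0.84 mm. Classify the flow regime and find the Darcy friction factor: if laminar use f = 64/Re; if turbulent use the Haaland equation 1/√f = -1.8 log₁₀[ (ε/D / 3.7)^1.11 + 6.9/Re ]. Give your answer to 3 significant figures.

Re = ρVD/μ = 794·3.6·0.0347/0.00248 = 3.999e+04.
Re > 4000 → turbulent. ε/D = 0.00084/0.0347 = 0.0242; Haaland: 1/√f = -1.8 log₁₀[0.00376 + 0.000173] = 4.329, so f = 0.05336.

f ≈ 0.0534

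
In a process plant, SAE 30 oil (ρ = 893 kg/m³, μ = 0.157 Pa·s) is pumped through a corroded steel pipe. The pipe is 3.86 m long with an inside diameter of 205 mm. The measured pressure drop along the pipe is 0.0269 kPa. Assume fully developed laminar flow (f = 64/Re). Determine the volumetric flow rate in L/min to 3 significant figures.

Q ≈ 115 L/min

For laminar flow, f = 64/Re with Re = ρVD/μ, so Darcy-Weisbach reduces to ΔP = 32μLV/D². Solving for V: V = ΔP·D²/(32μL) = 26.9·(0.205)²/(32·0.157·3.86) = 0.05829 m/s.
Check: Re = ρVD/μ = 893·0.05829·0.205/0.157 = 67.97 < 2300, so the laminar assumption holds.
Q = V·A = 0.05829·(π/4·0.205²) = 0.001924 m³/s = 115 L/min.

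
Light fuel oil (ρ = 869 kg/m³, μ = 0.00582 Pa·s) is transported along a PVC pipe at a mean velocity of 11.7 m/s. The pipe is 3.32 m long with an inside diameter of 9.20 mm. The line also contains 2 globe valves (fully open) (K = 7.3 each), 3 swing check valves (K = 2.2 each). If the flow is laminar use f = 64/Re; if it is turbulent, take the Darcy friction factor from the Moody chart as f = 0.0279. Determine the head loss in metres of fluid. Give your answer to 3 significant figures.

Reynolds number Re = ρVD/μ = 869 · 11.7 · 0.0092 / 0.00582 = 1.607e+04.
Re > 4000 → turbulent; use the Moody-chart value f = 0.0279.
Total minor-loss coefficient ΣK = 2·7.3 + 3·2.2 = 21.2.
ΔP = [f·L/D + ΣK]·(ρV²/2) = [0.0279·3.32/0.0092 + 21.2]·(869·11.7²/2) = [10.07 + 21.2]·5.948e+04 = 1.86e+06 Pa.
Head loss h_f = ΔP/(ρg) = 1.86e+06/(869·9.81) = 218 m.

h_f ≈ 218 m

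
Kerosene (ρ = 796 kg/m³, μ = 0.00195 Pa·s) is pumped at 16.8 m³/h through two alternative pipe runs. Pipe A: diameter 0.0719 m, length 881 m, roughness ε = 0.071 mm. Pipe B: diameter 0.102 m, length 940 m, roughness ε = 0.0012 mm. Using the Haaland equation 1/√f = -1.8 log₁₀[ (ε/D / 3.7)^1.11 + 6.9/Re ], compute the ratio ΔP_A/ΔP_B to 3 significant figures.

Pipe A: V = Q/A = 0.004667/0.00406 = 1.149 m/s; Re = 3.373e+04; ε/D = 0.000987; Haaland → f = 0.02512; ΔP_A = f(L/D)(ρV²/2) = 1.618e+05 Pa.
Pipe B: V = Q/A = 0.004667/0.008171 = 0.5711 m/s; Re = 2.378e+04; ε/D = 1.18e-05; Haaland → f = 0.02468; ΔP_B = f(L/D)(ρV²/2) = 2.953e+04 Pa.
ΔP_A/ΔP_B = 1.618e+05/2.953e+04 = 5.48.

ΔP_A/ΔP_B ≈ 5.48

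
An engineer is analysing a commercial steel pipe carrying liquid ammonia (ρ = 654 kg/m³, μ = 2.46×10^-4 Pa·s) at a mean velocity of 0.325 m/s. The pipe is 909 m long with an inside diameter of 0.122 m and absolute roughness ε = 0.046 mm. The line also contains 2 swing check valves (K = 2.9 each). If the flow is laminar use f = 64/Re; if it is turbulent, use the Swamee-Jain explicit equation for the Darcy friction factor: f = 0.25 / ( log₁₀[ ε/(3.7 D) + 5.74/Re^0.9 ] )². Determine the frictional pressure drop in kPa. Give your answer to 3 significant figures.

Reynolds number Re = ρVD/μ = 654 · 0.325 · 0.122 / 0.000246 = 1.054e+05.
Re > 4000 → turbulent. Relative roughness ε/D = 4.6e-05/0.122 = 0.000377. Swamee-Jain: f = 0.25/(log₁₀[0.000377/3.7 + 5.74/1.054e+05^0.9])² = 0.25/(log₁₀[0.000102 + 0.000173])² = 0.25/(-3.561)² = 0.01972.
Total minor-loss coefficient ΣK = 2·2.9 = 5.8.
ΔP = [f·L/D + ΣK]·(ρV²/2) = [0.01972·909/0.122 + 5.8]·(654·0.325²/2) = [146.9 + 5.8]·34.54 = 5275 Pa.
ΔP = 5275 Pa = 5.27 kPa.

ΔP ≈ 5.27 kPa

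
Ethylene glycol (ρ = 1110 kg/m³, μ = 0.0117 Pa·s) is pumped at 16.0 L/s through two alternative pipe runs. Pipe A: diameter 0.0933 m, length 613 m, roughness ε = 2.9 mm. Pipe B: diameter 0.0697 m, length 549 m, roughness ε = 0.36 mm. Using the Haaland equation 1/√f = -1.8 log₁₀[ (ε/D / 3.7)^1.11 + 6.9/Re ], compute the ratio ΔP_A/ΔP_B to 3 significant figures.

Pipe A: V = Q/A = 0.016/0.006837 = 2.34 m/s; Re = 2.072e+04; ε/D = 0.0311; Haaland → f = 0.05959; ΔP_A = f(L/D)(ρV²/2) = 1.19e+06 Pa.
Pipe B: V = Q/A = 0.016/0.003816 = 4.193 m/s; Re = 2.773e+04; ε/D = 0.00516; Haaland → f = 0.03354; ΔP_B = f(L/D)(ρV²/2) = 2.579e+06 Pa.
ΔP_A/ΔP_B = 1.19e+06/2.579e+06 = 0.462.

ΔP_A/ΔP_B ≈ 0.462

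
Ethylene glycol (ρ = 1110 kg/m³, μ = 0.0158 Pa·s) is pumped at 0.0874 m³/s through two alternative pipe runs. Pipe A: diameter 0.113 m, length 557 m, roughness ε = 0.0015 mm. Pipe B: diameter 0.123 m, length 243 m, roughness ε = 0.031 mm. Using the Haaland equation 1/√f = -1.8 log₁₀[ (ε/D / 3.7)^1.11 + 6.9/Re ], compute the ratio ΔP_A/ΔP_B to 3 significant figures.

Pipe A: V = Q/A = 0.0874/0.01003 = 8.715 m/s; Re = 6.918e+04; ε/D = 1.33e-05; Haaland → f = 0.01932; ΔP_A = f(L/D)(ρV²/2) = 4.014e+06 Pa.
Pipe B: V = Q/A = 0.0874/0.01188 = 7.355 m/s; Re = 6.356e+04; ε/D = 0.000252; Haaland → f = 0.02052; ΔP_B = f(L/D)(ρV²/2) = 1.217e+06 Pa.
ΔP_A/ΔP_B = 4.014e+06/1.217e+06 = 3.30.

ΔP_A/ΔP_B ≈ 3.30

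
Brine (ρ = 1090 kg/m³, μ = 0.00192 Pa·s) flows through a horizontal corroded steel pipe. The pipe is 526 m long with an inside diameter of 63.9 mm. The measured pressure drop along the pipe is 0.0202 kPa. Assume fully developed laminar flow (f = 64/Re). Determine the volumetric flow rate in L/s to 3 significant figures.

Q ≈ 0.00818 L/s

For laminar flow, f = 64/Re with Re = ρVD/μ, so Darcy-Weisbach reduces to ΔP = 32μLV/D². Solving for V: V = ΔP·D²/(32μL) = 20.2·(0.0639)²/(32·0.00192·526) = 0.002552 m/s.
Check: Re = ρVD/μ = 1090·0.002552·0.0639/0.00192 = 92.59 < 2300, so the laminar assumption holds.
Q = V·A = 0.002552·(π/4·0.0639²) = 8.185e-06 m³/s = 0.00818 L/s.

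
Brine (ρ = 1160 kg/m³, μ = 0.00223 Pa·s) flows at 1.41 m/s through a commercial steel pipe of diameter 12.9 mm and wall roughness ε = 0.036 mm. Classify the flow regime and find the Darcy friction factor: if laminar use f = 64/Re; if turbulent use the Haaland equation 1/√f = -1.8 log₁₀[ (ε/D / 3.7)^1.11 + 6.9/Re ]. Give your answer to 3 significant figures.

Re = ρVD/μ = 1160·1.41·0.0129/0.00223 = 9462.
Re > 4000 → turbulent. ε/D = 3.6e-05/0.0129 = 0.00279; Haaland: 1/√f = -1.8 log₁₀[0.000342 + 0.000729] = 5.346, so f = 0.03499.

f ≈ 0.0350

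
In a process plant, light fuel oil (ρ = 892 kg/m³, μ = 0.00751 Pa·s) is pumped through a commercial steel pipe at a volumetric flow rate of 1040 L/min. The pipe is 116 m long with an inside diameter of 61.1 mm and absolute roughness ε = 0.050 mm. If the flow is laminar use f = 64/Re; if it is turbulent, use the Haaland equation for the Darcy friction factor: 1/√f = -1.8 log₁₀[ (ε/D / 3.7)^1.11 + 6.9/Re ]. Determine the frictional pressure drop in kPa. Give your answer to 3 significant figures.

ΔP ≈ 703 kPa

Q = 1040 L/min = 1040/60000 = 0.01733 m³/s.
Cross-sectional area A = πD²/4 = π(0.0611)²/4 = 0.002932 m²; mean velocity V = Q/A = 0.01733/0.002932 = 5.912 m/s.
Reynolds number Re = ρVD/μ = 892 · 5.912 · 0.0611 / 0.00751 = 4.29e+04.
Re > 4000 → turbulent. Relative roughness ε/D = 5e-05/0.0611 = 0.000818. Haaland: 1/√f = -1.8 log₁₀[(0.000818/3.7)^1.11 + 6.9/4.29e+04] = -1.8 log₁₀[8.76e-05 + 0.000161] = 6.489, so f = 0.02375.
Darcy-Weisbach: ΔP = f(L/D)(ρV²/2) = 0.02375·(116/0.0611)·(892·5.912²/2) = 0.02375·1899·1.559e+04 = 7.029e+05 Pa.
ΔP = 7.029e+05 Pa = 703 kPa.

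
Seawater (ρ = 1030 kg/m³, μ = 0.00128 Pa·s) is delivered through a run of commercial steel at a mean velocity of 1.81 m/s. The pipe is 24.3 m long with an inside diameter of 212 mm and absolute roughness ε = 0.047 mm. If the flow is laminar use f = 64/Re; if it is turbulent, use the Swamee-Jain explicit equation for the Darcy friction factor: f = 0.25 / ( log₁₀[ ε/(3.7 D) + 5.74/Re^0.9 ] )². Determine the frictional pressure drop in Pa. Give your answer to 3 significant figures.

ΔP ≈ 3180 Pa

Reynolds number Re = ρVD/μ = 1030 · 1.81 · 0.212 / 0.00128 = 3.088e+05.
Re > 4000 → turbulent. Relative roughness ε/D = 4.7e-05/0.212 = 0.000222. Swamee-Jain: f = 0.25/(log₁₀[0.000222/3.7 + 5.74/3.088e+05^0.9])² = 0.25/(log₁₀[5.99e-05 + 6.58e-05])² = 0.25/(-3.901)² = 0.01643.
Darcy-Weisbach: ΔP = f(L/D)(ρV²/2) = 0.01643·(24.3/0.212)·(1030·1.81²/2) = 0.01643·114.6·1687 = 3178 Pa.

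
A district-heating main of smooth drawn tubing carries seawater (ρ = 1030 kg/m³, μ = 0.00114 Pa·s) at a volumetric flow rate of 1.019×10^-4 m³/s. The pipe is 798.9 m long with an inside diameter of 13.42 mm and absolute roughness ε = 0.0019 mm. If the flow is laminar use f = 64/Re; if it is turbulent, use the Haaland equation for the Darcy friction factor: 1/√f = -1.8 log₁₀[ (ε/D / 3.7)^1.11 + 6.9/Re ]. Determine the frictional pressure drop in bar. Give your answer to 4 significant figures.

Cross-sectional area A = πD²/4 = π(0.01342)²/4 = 0.0001414 m²; mean velocity V = Q/A = 0.0001019/0.0001414 = 0.7204 m/s.
Reynolds number Re = ρVD/μ = 1030 · 0.7204 · 0.01342 / 0.00114 = 8735.
Re > 4000 → turbulent. Relative roughness ε/D = 1.9e-06/0.01342 = 0.000142. Haaland: 1/√f = -1.8 log₁₀[(0.000142/3.7)^1.11 + 6.9/8735] = -1.8 log₁₀[1.25e-05 + 0.00079] = 5.572, so f = 0.03221.
Darcy-Weisbach: ΔP = f(L/D)(ρV²/2) = 0.03221·(798.9/0.01342)·(1030·0.7204²/2) = 0.03221·5.953e+04·267.3 = 5.125e+05 Pa.
ΔP = 5.125e+05 Pa = 5.125 bar.

ΔP ≈ 5.125 bar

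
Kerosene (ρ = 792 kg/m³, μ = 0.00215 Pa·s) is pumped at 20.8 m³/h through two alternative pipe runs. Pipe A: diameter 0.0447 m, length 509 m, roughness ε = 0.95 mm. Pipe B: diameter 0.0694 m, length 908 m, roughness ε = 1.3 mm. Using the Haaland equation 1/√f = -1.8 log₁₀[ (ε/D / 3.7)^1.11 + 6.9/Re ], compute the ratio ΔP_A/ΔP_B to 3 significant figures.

ΔP_A/ΔP_B ≈ 5.26

Pipe A: V = Q/A = 0.005778/0.001569 = 3.682 m/s; Re = 6.062e+04; ε/D = 0.0213; Haaland → f = 0.05049; ΔP_A = f(L/D)(ρV²/2) = 3.086e+06 Pa.
Pipe B: V = Q/A = 0.005778/0.003783 = 1.527 m/s; Re = 3.905e+04; ε/D = 0.0187; Haaland → f = 0.04853; ΔP_B = f(L/D)(ρV²/2) = 5.866e+05 Pa.
ΔP_A/ΔP_B = 3.086e+06/5.866e+05 = 5.26.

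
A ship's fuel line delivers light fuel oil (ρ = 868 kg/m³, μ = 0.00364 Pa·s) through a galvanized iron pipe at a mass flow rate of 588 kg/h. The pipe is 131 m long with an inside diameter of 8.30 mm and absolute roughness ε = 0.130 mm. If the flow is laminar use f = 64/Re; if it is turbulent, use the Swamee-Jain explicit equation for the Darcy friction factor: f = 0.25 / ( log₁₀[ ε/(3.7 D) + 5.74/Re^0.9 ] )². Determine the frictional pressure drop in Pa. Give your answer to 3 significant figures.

ṁ = 588 kg/h = 588/3600 = 0.1633 kg/s.
A = πD²/4 = π(0.0083)²/4 = 5.411e-05 m²; mean velocity V = ṁ/(ρA) = 0.1633/(868 · 5.411e-05) = 3.478 m/s.
Reynolds number Re = ρVD/μ = 868 · 3.478 · 0.0083 / 0.00364 = 6883.
Re > 4000 → turbulent. Relative roughness ε/D = 0.00013/0.0083 = 0.0157. Swamee-Jain: f = 0.25/(log₁₀[0.0157/3.7 + 5.74/6883^0.9])² = 0.25/(log₁₀[0.00423 + 0.00202])² = 0.25/(-2.204)² = 0.05146.
Darcy-Weisbach: ΔP = f(L/D)(ρV²/2) = 0.05146·(131/0.0083)·(868·3.478²/2) = 0.05146·1.578e+04·5249 = 4.264e+06 Pa.

ΔP ≈ 4.26×10^6 Pa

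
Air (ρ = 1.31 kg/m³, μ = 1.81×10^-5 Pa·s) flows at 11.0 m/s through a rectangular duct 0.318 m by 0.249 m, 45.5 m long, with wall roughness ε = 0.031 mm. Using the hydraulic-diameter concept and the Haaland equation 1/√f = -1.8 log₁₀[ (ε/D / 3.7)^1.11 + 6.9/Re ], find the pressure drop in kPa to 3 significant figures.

ΔP ≈ 0.207 kPa

Hydraulic diameter D_h = 4A/P = 4·(0.318·0.249)/(2·(0.318+0.249)) = 0.3167/1.134 = 0.2793 m.
Re = ρVD_h/μ = 1.31·11·0.2793/1.81e-05 = 2.224e+05.
ε/D_h = 3.1e-05/0.2793 = 0.000111; Haaland gives 1/√f = -1.8 log₁₀[9.54e-06+3.1e-05] = 7.905, so f = 0.016.
ΔP = f(L/D_h)(ρV²/2) = 0.016·45.5/0.2793·79.25 = 206.6 Pa.
ΔP = 0.207 kPa.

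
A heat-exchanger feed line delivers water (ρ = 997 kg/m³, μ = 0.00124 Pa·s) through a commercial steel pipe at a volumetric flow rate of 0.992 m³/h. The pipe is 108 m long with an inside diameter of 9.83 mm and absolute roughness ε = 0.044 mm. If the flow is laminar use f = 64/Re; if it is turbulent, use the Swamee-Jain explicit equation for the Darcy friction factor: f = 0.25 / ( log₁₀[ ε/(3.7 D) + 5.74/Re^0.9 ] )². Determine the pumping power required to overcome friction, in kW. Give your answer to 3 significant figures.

Q = 0.992 m³/h = 0.992/3600 = 0.0002756 m³/s.
Cross-sectional area A = πD²/4 = π(0.00983)²/4 = 7.589e-05 m²; mean velocity V = Q/A = 0.0002756/7.589e-05 = 3.631 m/s.
Reynolds number Re = ρVD/μ = 997 · 3.631 · 0.00983 / 0.00124 = 2.87e+04.
Re > 4000 → turbulent. Relative roughness ε/D = 4.4e-05/0.00983 = 0.00448. Swamee-Jain: f = 0.25/(log₁₀[0.00448/3.7 + 5.74/2.87e+04^0.9])² = 0.25/(log₁₀[0.00121 + 0.000558])² = 0.25/(-2.753)² = 0.033.
Darcy-Weisbach: ΔP = f(L/D)(ρV²/2) = 0.033·(108/0.00983)·(997·3.631²/2) = 0.033·1.099e+04·6572 = 2.383e+06 Pa.
Pumping power P = QΔP = 0.0002756·2.383e+06 = 656.5 W = 0.657 kW.

P ≈ 0.657 kW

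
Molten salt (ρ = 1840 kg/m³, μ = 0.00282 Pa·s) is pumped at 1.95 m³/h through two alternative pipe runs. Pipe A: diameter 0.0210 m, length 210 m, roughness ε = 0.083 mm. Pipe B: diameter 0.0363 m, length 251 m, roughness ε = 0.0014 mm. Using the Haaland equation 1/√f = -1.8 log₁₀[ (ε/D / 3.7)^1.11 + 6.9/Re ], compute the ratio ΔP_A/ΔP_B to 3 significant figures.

Pipe A: V = Q/A = 0.0005417/0.0003464 = 1.564 m/s; Re = 2.143e+04; ε/D = 0.00395; Haaland → f = 0.03246; ΔP_A = f(L/D)(ρV²/2) = 7.305e+05 Pa.
Pipe B: V = Q/A = 0.0005417/0.001035 = 0.5234 m/s; Re = 1.24e+04; ε/D = 3.86e-05; Haaland → f = 0.02918; ΔP_B = f(L/D)(ρV²/2) = 5.085e+04 Pa.
ΔP_A/ΔP_B = 7.305e+05/5.085e+04 = 14.4.

ΔP_A/ΔP_B ≈ 14.4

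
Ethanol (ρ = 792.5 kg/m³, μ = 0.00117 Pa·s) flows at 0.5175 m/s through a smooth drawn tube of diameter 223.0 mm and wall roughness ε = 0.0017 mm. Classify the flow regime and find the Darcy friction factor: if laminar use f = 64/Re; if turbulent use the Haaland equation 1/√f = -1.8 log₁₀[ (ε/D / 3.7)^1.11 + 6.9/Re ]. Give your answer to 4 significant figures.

Re = ρVD/μ = 792.5·0.5175·0.223/0.00117 = 7.817e+04.
Re > 4000 → turbulent. ε/D = 1.7e-06/0.223 = 7.62e-06; Haaland: 1/√f = -1.8 log₁₀[4.88e-07 + 8.83e-05] = 7.293, so f = 0.0188.

f ≈ 0.01880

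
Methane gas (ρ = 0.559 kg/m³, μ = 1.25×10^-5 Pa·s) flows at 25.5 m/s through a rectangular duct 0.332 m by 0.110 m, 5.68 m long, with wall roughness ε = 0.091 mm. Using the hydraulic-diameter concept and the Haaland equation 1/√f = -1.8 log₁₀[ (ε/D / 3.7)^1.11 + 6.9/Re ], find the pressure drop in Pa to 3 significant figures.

Hydraulic diameter D_h = 4A/P = 4·(0.332·0.11)/(2·(0.332+0.11)) = 0.1461/0.884 = 0.1652 m.
Re = ρVD_h/μ = 0.559·25.5·0.1652/1.25e-05 = 1.884e+05.
ε/D_h = 9.1e-05/0.1652 = 0.000551; Haaland gives 1/√f = -1.8 log₁₀[5.65e-05+3.66e-05] = 7.256, so f = 0.01899.
ΔP = f(L/D_h)(ρV²/2) = 0.01899·5.68/0.1652·181.7 = 118.6 Pa.

ΔP ≈ 119 Pa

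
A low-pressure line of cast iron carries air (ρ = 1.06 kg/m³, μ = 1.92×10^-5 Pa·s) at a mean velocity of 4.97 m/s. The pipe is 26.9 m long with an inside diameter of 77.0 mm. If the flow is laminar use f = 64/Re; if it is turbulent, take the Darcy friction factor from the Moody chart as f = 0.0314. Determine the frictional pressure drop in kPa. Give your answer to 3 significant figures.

ΔP ≈ 0.144 kPa

Reynolds number Re = ρVD/μ = 1.06 · 4.97 · 0.077 / 1.92e-05 = 2.113e+04.
Re > 4000 → turbulent; use the Moody-chart value f = 0.0314.
Darcy-Weisbach: ΔP = f(L/D)(ρV²/2) = 0.0314·(26.9/0.077)·(1.06·4.97²/2) = 0.0314·349.4·13.09 = 143.6 Pa.
ΔP = 143.6 Pa = 0.144 kPa.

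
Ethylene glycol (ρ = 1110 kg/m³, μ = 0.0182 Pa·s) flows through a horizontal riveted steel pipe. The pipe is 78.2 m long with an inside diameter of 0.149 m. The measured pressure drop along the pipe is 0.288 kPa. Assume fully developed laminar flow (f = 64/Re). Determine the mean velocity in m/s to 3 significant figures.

For laminar flow, f = 64/Re with Re = ρVD/μ, so Darcy-Weisbach reduces to ΔP = 32μLV/D². Solving for V: V = ΔP·D²/(32μL) = 288·(0.149)²/(32·0.0182·78.2) = 0.1404 m/s.
Check: Re = ρVD/μ = 1110·0.1404·0.149/0.0182 = 1276 < 2300, so the laminar assumption holds.

V ≈ 0.140 m/s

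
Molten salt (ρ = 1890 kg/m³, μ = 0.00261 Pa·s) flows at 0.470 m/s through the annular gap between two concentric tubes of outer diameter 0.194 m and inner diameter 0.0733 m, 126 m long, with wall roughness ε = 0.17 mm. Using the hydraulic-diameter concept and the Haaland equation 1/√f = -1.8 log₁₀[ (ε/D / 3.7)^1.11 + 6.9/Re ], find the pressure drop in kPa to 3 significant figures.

Hydraulic diameter D_h = 4A/P = D_o - D_i = 0.194 - 0.0733 = 0.1207 m.
Re = ρVD_h/μ = 1890·0.47·0.1207/0.00261 = 4.108e+04.
ε/D_h = 0.00017/0.1207 = 0.00141; Haaland gives 1/√f = -1.8 log₁₀[0.00016+0.000168] = 6.271, so f = 0.02543.
ΔP = f(L/D_h)(ρV²/2) = 0.02543·126/0.1207·208.8 = 5541 Pa.
ΔP = 5.54 kPa.

ΔP ≈ 5.54 kPa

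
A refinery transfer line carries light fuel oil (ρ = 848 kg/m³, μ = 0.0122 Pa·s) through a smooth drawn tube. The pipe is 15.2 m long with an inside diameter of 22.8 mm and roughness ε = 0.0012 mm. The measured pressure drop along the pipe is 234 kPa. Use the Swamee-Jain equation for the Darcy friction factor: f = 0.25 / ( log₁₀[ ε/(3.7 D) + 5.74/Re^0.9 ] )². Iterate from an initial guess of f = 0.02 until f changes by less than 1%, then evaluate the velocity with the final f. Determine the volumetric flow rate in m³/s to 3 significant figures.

Rearranging Darcy-Weisbach: V = √(2·ΔP·D/(f·L·ρ)). With ε/D = 1.2e-06/0.0228 = 5.26e-05, iterate starting from f = 0.02:
  f = 0.02 → V = √(2·2.34e+05·0.0228/(0.02·15.2·848)) = 6.434 m/s; Re = ρVD/μ = 1.02e+04; f → 0.0309
  f = 0.0309 → V = 5.176 m/s; Re = 8203; f → 0.03282
  f = 0.03282 → V = 5.023 m/s; Re = 7960; f → 0.0331
Converged (Δf/f < 1%). With the final f = 0.0331: V = √(2·2.34e+05·0.0228/(0.0331·15.2·848)) = 5.001 m/s.
Q = V·A = 5.001·(π/4·0.0228²) = 0.002042 m³/s = 0.00204 m³/s.

Q ≈ 0.00204 m³/s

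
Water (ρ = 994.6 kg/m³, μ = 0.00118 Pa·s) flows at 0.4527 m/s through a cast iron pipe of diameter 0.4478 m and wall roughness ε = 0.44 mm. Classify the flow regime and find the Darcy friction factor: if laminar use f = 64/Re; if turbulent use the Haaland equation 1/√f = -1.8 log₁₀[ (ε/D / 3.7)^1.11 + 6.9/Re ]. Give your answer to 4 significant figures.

Re = ρVD/μ = 994.6·0.4527·0.4478/0.00118 = 1.709e+05.
Re > 4000 → turbulent. ε/D = 0.00044/0.4478 = 0.000983; Haaland: 1/√f = -1.8 log₁₀[0.000107 + 4.04e-05] = 6.895, so f = 0.02103.

f ≈ 0.02103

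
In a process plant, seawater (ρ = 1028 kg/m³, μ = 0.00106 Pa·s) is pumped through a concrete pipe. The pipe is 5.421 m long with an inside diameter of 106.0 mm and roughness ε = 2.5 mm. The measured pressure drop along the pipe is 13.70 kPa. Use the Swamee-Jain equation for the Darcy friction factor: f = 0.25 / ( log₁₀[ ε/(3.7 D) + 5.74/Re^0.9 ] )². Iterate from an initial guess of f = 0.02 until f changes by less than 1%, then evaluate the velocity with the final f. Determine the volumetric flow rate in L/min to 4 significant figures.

Rearranging Darcy-Weisbach: V = √(2·ΔP·D/(f·L·ρ)). With ε/D = 0.0025/0.106 = 0.0236, iterate starting from f = 0.02:
  f = 0.02 → V = √(2·1.37e+04·0.106/(0.02·5.421·1028)) = 5.105 m/s; Re = ρVD/μ = 5.248e+05; f → 0.05199
  f = 0.05199 → V = 3.166 m/s; Re = 3.255e+05; f → 0.05206
Converged (Δf/f < 1%). With the final f = 0.05206: V = √(2·1.37e+04·0.106/(0.05206·5.421·1028)) = 3.164 m/s.
Q = V·A = 3.164·(π/4·0.106²) = 0.02792 m³/s = 1675 L/min.

Q ≈ 1675 L/min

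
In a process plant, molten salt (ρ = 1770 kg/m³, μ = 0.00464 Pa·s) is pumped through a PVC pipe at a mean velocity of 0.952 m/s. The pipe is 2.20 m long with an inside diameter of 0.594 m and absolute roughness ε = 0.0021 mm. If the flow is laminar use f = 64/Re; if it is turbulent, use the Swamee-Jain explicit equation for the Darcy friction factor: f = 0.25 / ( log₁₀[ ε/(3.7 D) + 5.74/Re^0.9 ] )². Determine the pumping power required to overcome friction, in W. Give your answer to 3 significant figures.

P ≈ 12.0 W

Reynolds number Re = ρVD/μ = 1770 · 0.952 · 0.594 / 0.00464 = 2.157e+05.
Re > 4000 → turbulent. Relative roughness ε/D = 2.1e-06/0.594 = 3.54e-06. Swamee-Jain: f = 0.25/(log₁₀[3.54e-06/3.7 + 5.74/2.157e+05^0.9])² = 0.25/(log₁₀[9.56e-07 + 9.09e-05])² = 0.25/(-4.037)² = 0.01534.
Darcy-Weisbach: ΔP = f(L/D)(ρV²/2) = 0.01534·(2.2/0.594)·(1770·0.952²/2) = 0.01534·3.704·802.1 = 45.57 Pa.
Q = V·A = 0.952·0.2771 = 0.2638 m³/s.
Pumping power P = QΔP = 0.2638·45.57 = 12.02 W = 12.0 W.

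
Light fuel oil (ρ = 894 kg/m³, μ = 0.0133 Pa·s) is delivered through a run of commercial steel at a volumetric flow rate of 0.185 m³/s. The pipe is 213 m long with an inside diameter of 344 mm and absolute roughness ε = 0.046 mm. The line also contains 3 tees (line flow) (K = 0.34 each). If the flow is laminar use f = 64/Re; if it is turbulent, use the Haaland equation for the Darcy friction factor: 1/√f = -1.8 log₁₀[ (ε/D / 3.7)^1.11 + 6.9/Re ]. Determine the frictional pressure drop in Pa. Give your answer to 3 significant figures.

ΔP ≈ 25400 Pa

Cross-sectional area A = πD²/4 = π(0.344)²/4 = 0.09294 m²; mean velocity V = Q/A = 0.185/0.09294 = 1.991 m/s.
Reynolds number Re = ρVD/μ = 894 · 1.991 · 0.344 / 0.0133 = 4.603e+04.
Re > 4000 → turbulent. Relative roughness ε/D = 4.6e-05/0.344 = 0.000134. Haaland: 1/√f = -1.8 log₁₀[(0.000134/3.7)^1.11 + 6.9/4.603e+04] = -1.8 log₁₀[1.17e-05 + 0.00015] = 6.825, so f = 0.02147.
Total minor-loss coefficient ΣK = 3·0.34 = 1.02.
ΔP = [f·L/D + ΣK]·(ρV²/2) = [0.02147·213/0.344 + 1.02]·(894·1.991²/2) = [13.29 + 1.02]·1771 = 2.535e+04 Pa.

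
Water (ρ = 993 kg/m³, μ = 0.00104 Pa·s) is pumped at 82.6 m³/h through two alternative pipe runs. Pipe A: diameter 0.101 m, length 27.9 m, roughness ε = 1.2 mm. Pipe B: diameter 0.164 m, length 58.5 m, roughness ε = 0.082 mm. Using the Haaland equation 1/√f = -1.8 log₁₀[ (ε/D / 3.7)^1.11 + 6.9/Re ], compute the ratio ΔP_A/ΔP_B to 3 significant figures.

ΔP_A/ΔP_B ≈ 11.5

Pipe A: V = Q/A = 0.02294/0.008012 = 2.864 m/s; Re = 2.762e+05; ε/D = 0.0119; Haaland → f = 0.04048; ΔP_A = f(L/D)(ρV²/2) = 4.553e+04 Pa.
Pipe B: V = Q/A = 0.02294/0.02112 = 1.086 m/s; Re = 1.701e+05; ε/D = 0.0005; Haaland → f = 0.01891; ΔP_B = f(L/D)(ρV²/2) = 3952 Pa.
ΔP_A/ΔP_B = 4.553e+04/3952 = 11.5.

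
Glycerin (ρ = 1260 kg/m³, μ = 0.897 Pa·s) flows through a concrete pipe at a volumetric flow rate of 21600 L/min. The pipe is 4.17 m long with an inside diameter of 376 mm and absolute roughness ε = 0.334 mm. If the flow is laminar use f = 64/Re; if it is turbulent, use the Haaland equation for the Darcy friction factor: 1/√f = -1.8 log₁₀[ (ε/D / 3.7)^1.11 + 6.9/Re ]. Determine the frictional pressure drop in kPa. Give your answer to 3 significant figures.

Q = 21600 L/min = 21600/60000 = 0.36 m³/s.
Cross-sectional area A = πD²/4 = π(0.376)²/4 = 0.111 m²; mean velocity V = Q/A = 0.36/0.111 = 3.242 m/s.
Reynolds number Re = ρVD/μ = 1260 · 3.242 · 0.376 / 0.897 = 1712.
Re < 2300 → laminar flow, so f = 64/Re = 64/1712 = 0.03737 (the turbulent correlation is not needed).
Darcy-Weisbach: ΔP = f(L/D)(ρV²/2) = 0.03737·(4.17/0.376)·(1260·3.242²/2) = 0.03737·11.09·6622 = 2745 Pa.
ΔP = 2745 Pa = 2.74 kPa.

ΔP ≈ 2.74 kPa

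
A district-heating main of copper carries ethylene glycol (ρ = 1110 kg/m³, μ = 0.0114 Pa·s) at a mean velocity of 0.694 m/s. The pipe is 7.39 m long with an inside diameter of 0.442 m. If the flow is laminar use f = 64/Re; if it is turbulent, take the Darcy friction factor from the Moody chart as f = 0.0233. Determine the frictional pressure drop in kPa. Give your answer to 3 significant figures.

ΔP ≈ 0.104 kPa

Reynolds number Re = ρVD/μ = 1110 · 0.694 · 0.442 / 0.0114 = 2.987e+04.
Re > 4000 → turbulent; use the Moody-chart value f = 0.0233.
Darcy-Weisbach: ΔP = f(L/D)(ρV²/2) = 0.0233·(7.39/0.442)·(1110·0.694²/2) = 0.0233·16.72·267.3 = 104.1 Pa.
ΔP = 104.1 Pa = 0.104 kPa.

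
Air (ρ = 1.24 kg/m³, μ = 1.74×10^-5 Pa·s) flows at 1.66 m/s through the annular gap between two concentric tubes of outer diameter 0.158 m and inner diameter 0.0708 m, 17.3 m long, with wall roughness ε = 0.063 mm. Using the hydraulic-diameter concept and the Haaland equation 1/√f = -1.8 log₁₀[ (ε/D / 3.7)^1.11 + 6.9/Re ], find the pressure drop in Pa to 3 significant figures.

Hydraulic diameter D_h = 4A/P = D_o - D_i = 0.158 - 0.0708 = 0.0872 m.
Re = ρVD_h/μ = 1.24·1.66·0.0872/1.74e-05 = 1.032e+04.
ε/D_h = 6.3e-05/0.0872 = 0.000722; Haaland gives 1/√f = -1.8 log₁₀[7.63e-05+0.000669] = 5.63, so f = 0.03155.
ΔP = f(L/D_h)(ρV²/2) = 0.03155·17.3/0.0872·1.708 = 10.69 Pa.

ΔP ≈ 10.7 Pa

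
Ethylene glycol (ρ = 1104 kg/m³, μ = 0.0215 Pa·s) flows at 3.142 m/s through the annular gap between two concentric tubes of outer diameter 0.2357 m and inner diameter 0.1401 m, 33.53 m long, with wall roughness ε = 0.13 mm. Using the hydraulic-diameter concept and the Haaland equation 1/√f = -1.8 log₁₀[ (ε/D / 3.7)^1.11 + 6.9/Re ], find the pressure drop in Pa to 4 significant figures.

ΔP ≈ 56860 Pa

Hydraulic diameter D_h = 4A/P = D_o - D_i = 0.2357 - 0.1401 = 0.0956 m.
Re = ρVD_h/μ = 1104·3.142·0.0956/0.0215 = 1.542e+04.
ε/D_h = 0.00013/0.0956 = 0.00136; Haaland gives 1/√f = -1.8 log₁₀[0.000154+0.000447] = 5.798, so f = 0.02975.
ΔP = f(L/D_h)(ρV²/2) = 0.02975·33.53/0.0956·5449 = 5.686e+04 Pa.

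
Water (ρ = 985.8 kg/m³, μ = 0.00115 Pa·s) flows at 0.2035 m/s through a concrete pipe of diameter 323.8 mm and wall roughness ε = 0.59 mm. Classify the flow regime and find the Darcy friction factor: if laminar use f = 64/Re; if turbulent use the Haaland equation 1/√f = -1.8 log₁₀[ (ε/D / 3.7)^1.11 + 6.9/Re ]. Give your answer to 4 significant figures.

f ≈ 0.02556

Re = ρVD/μ = 985.8·0.2035·0.3238/0.00115 = 5.648e+04.
Re > 4000 → turbulent. ε/D = 0.00059/0.3238 = 0.00182; Haaland: 1/√f = -1.8 log₁₀[0.000213 + 0.000122] = 6.254, so f = 0.02556.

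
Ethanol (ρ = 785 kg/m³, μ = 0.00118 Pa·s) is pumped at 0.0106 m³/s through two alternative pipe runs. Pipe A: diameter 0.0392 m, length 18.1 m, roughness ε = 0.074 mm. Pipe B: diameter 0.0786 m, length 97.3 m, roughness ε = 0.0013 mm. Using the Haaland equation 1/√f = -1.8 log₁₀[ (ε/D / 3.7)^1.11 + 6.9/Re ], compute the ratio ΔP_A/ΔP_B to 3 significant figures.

ΔP_A/ΔP_B ≈ 8.25

Pipe A: V = Q/A = 0.0106/0.001207 = 8.783 m/s; Re = 2.29e+05; ε/D = 0.00189; Haaland → f = 0.02383; ΔP_A = f(L/D)(ρV²/2) = 3.331e+05 Pa.
Pipe B: V = Q/A = 0.0106/0.004852 = 2.185 m/s; Re = 1.142e+05; ε/D = 1.65e-05; Haaland → f = 0.01741; ΔP_B = f(L/D)(ρV²/2) = 4.037e+04 Pa.
ΔP_A/ΔP_B = 3.331e+05/4.037e+04 = 8.25.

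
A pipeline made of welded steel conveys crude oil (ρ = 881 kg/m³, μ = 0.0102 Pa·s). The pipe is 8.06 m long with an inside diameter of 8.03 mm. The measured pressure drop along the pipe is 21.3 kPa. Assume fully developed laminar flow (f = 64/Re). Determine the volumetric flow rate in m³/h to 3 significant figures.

For laminar flow, f = 64/Re with Re = ρVD/μ, so Darcy-Weisbach reduces to ΔP = 32μLV/D². Solving for V: V = ΔP·D²/(32μL) = 2.13e+04·(0.00803)²/(32·0.0102·8.06) = 0.5221 m/s.
Check: Re = ρVD/μ = 881·0.5221·0.00803/0.0102 = 362.1 < 2300, so the laminar assumption holds.
Q = V·A = 0.5221·(π/4·0.00803²) = 2.644e-05 m³/s = 0.0952 m³/h.

Q ≈ 0.0952 m³/h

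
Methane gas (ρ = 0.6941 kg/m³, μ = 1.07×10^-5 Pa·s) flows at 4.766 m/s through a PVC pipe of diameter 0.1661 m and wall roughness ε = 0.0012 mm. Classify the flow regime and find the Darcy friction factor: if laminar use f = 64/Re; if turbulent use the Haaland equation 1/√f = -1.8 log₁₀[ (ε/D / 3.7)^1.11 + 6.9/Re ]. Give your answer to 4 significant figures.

Re = ρVD/μ = 0.6941·4.766·0.1661/1.07e-05 = 5.135e+04.
Re > 4000 → turbulent. ε/D = 1.2e-06/0.1661 = 7.22e-06; Haaland: 1/√f = -1.8 log₁₀[4.6e-07 + 0.000134] = 6.966, so f = 0.02061.

f ≈ 0.02061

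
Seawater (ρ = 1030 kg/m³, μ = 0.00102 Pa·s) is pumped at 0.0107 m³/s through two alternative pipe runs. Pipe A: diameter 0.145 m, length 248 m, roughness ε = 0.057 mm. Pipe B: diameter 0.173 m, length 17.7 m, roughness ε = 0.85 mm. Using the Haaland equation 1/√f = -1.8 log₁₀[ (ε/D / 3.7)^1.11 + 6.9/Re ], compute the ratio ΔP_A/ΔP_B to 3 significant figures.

ΔP_A/ΔP_B ≈ 21.4

Pipe A: V = Q/A = 0.0107/0.01651 = 0.648 m/s; Re = 9.488e+04; ε/D = 0.000393; Haaland → f = 0.01976; ΔP_A = f(L/D)(ρV²/2) = 7307 Pa.
Pipe B: V = Q/A = 0.0107/0.02351 = 0.4552 m/s; Re = 7.952e+04; ε/D = 0.00491; Haaland → f = 0.03134; ΔP_B = f(L/D)(ρV²/2) = 342.2 Pa.
ΔP_A/ΔP_B = 7307/342.2 = 21.4.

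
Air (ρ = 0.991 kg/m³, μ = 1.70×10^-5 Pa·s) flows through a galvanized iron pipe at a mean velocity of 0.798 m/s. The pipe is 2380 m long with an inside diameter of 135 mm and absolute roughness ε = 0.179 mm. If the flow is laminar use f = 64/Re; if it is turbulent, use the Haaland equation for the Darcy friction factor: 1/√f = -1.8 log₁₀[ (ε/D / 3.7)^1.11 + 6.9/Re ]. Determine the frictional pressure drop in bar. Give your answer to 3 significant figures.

Reynolds number Re = ρVD/μ = 0.991 · 0.798 · 0.135 / 1.7e-05 = 6280.
Re > 4000 → turbulent. Relative roughness ε/D = 0.000179/0.135 = 0.00133. Haaland: 1/√f = -1.8 log₁₀[(0.00133/3.7)^1.11 + 6.9/6280] = -1.8 log₁₀[0.00015 + 0.0011] = 5.227, so f = 0.03661.
Darcy-Weisbach: ΔP = f(L/D)(ρV²/2) = 0.03661·(2380/0.135)·(0.991·0.798²/2) = 0.03661·1.763e+04·0.3155 = 203.6 Pa.
ΔP = 203.6 Pa = 0.00204 bar.

ΔP ≈ 0.00204 bar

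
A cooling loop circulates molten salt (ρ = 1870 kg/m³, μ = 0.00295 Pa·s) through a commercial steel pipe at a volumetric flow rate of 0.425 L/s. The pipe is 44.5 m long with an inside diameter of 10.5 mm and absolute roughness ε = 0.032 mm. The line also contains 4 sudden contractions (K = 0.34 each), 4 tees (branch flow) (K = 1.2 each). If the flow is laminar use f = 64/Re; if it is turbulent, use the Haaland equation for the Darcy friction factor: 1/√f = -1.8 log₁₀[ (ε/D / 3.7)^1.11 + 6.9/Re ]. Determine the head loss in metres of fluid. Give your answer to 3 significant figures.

h_f ≈ 161 m

Q = 0.425 L/s = 0.425/1000 = 0.000425 m³/s.
Cross-sectional area A = πD²/4 = π(0.0105)²/4 = 8.659e-05 m²; mean velocity V = Q/A = 0.000425/8.659e-05 = 4.908 m/s.
Reynolds number Re = ρVD/μ = 1870 · 4.908 · 0.0105 / 0.00295 = 3.267e+04.
Re > 4000 → turbulent. Relative roughness ε/D = 3.2e-05/0.0105 = 0.00305. Haaland: 1/√f = -1.8 log₁₀[(0.00305/3.7)^1.11 + 6.9/3.267e+04] = -1.8 log₁₀[0.000377 + 0.000211] = 5.815, so f = 0.02958.
Total minor-loss coefficient ΣK = 4·0.34 + 4·1.2 = 6.16.
ΔP = [f·L/D + ΣK]·(ρV²/2) = [0.02958·44.5/0.0105 + 6.16]·(1870·4.908²/2) = [125.3 + 6.16]·2.252e+04 = 2.962e+06 Pa.
Head loss h_f = ΔP/(ρg) = 2.962e+06/(1870·9.81) = 161 m.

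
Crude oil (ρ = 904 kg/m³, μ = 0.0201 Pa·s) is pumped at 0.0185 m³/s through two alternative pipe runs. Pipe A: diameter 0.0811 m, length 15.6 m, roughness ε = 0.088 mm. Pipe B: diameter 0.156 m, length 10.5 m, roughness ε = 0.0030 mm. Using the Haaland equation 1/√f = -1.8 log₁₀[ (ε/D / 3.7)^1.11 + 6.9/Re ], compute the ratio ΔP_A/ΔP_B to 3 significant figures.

Pipe A: V = Q/A = 0.0185/0.005166 = 3.581 m/s; Re = 1.306e+04; ε/D = 0.00109; Haaland → f = 0.03036; ΔP_A = f(L/D)(ρV²/2) = 3.386e+04 Pa.
Pipe B: V = Q/A = 0.0185/0.01911 = 0.9679 m/s; Re = 6791; ε/D = 1.92e-05; Haaland → f = 0.03447; ΔP_B = f(L/D)(ρV²/2) = 982.3 Pa.
ΔP_A/ΔP_B = 3.386e+04/982.3 = 34.5.

ΔP_A/ΔP_B ≈ 34.5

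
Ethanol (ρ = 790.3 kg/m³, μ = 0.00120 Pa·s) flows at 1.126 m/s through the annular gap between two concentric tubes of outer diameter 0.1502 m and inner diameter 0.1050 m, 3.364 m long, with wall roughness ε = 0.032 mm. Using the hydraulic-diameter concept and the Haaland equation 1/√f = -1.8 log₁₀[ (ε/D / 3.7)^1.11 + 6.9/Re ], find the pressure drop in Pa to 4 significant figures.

ΔP ≈ 912.1 Pa

Hydraulic diameter D_h = 4A/P = D_o - D_i = 0.1502 - 0.105 = 0.0452 m.
Re = ρVD_h/μ = 790.3·1.126·0.0452/0.0012 = 3.352e+04.
ε/D_h = 3.2e-05/0.0452 = 0.000708; Haaland gives 1/√f = -1.8 log₁₀[7.46e-05+0.000206] = 6.394, so f = 0.02446.
ΔP = f(L/D_h)(ρV²/2) = 0.02446·3.364/0.0452·501 = 912.1 Pa.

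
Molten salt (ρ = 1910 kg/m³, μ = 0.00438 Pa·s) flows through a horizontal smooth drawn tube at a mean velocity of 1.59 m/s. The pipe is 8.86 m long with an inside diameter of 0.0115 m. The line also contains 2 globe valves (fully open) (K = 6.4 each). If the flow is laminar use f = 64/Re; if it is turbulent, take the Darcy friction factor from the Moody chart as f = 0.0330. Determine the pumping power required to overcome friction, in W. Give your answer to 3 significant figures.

Reynolds number Re = ρVD/μ = 1910 · 1.59 · 0.0115 / 0.00438 = 7974.
Re > 4000 → turbulent; use the Moody-chart value f = 0.0330.
Total minor-loss coefficient ΣK = 2·6.4 = 12.8.
ΔP = [f·L/D + ΣK]·(ρV²/2) = [0.033·8.86/0.0115 + 12.8]·(1910·1.59²/2) = [25.42 + 12.8]·2414 = 9.229e+04 Pa.
Q = V·A = 1.59·0.0001039 = 0.0001652 m³/s.
Pumping power P = QΔP = 0.0001652·9.229e+04 = 15.24 W = 15.2 W.

P ≈ 15.2 W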